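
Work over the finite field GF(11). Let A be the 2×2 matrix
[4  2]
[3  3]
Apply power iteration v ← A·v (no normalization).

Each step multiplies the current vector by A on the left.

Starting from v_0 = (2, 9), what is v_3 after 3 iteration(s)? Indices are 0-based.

v_3 = (0, 7)

v_0 = (2, 9).
v_1 = A·v_0 = (4, 0).
v_2 = A·v_1 = (5, 1).
v_3 = A·v_2 = (0, 7).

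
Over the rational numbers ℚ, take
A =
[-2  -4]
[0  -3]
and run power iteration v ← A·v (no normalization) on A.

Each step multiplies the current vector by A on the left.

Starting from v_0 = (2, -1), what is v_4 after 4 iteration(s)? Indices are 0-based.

v_0 = (2, -1).
v_1 = A·v_0 = (0, 3).
v_2 = A·v_1 = (-12, -9).
v_3 = A·v_2 = (60, 27).
v_4 = A·v_3 = (-228, -81).

v_4 = (-228, -81)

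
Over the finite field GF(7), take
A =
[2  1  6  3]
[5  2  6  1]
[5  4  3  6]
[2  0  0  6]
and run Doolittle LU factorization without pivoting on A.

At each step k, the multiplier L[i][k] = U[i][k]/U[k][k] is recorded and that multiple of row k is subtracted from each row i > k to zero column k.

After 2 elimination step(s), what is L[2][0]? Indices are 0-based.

[col 0] pivot 2
  R1 -= 6*R0 → (0, 3, 5, 4)  (L[1][0] := 6)
  R2 -= 6*R0 → (0, 5, 2, 2)  (L[2][0] := 6)
  R3 -= 1*R0 → (0, 6, 1, 3)  (L[3][0] := 1)
[col 1] pivot 3
  R2 -= 4*R1 → (0, 0, 3, 0)  (L[2][1] := 4)
  R3 -= 2*R1 → (0, 0, 5, 2)  (L[3][1] := 2)

L[2][0] = 6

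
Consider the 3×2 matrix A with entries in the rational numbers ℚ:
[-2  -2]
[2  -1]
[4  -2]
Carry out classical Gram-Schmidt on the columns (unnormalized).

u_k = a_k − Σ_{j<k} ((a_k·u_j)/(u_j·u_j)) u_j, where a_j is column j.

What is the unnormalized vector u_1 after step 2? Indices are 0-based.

Step 1: u_0 = a_0 = (-2, 2, 4).
Step 2: u_1 = a_1 − (-1/4)·u_0 = (-5/2, -1/2, -1).

u_1 = (-5/2, -1/2, -1)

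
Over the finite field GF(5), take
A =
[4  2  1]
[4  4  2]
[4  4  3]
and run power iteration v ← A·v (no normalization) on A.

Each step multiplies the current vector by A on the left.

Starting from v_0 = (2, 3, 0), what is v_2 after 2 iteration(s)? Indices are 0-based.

v_2 = (1, 1, 1)

v_0 = (2, 3, 0).
v_1 = A·v_0 = (4, 0, 0).
v_2 = A·v_1 = (1, 1, 1).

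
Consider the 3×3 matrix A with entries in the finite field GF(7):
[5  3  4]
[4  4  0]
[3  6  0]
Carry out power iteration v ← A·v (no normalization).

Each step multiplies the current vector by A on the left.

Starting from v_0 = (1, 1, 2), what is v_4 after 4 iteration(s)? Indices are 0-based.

v_4 = (5, 3, 1)

v_0 = (1, 1, 2).
v_1 = A·v_0 = (2, 1, 2).
v_2 = A·v_1 = (0, 5, 5).
v_3 = A·v_2 = (0, 6, 2).
v_4 = A·v_3 = (5, 3, 1).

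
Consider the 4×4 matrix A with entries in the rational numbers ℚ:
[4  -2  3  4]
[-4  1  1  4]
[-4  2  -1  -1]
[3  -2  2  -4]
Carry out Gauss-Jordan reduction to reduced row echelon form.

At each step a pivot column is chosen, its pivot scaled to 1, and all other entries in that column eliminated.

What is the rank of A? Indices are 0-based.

pivot(0,0)=4: scale R0 → (1, -1/2, 3/4, 1)
  clear (1,0): R1 −= (-4)R0 → (0, -1, 4, 8)
  clear (2,0): R2 −= (-4)R0 → (0, 0, 2, 3)
  clear (3,0): R3 −= (3)R0 → (0, -1/2, -1/4, -7)
pivot(1,1)=-1: scale R1 → (0, 1, -4, -8)
  clear (0,1): R0 −= (-1/2)R1 → (1, 0, -5/4, -3)
  clear (3,1): R3 −= (-1/2)R1 → (0, 0, -9/4, -11)
pivot(2,2)=2: scale R2 → (0, 0, 1, 3/2)
  clear (0,2): R0 −= (-5/4)R2 → (1, 0, 0, -9/8)
  clear (1,2): R1 −= (-4)R2 → (0, 1, 0, -2)
  clear (3,2): R3 −= (-9/4)R2 → (0, 0, 0, -61/8)
pivot(3,3)=-61/8: scale R3 → (0, 0, 0, 1)
  clear (0,3): R0 −= (-9/8)R3 → (1, 0, 0, 0)
  clear (1,3): R1 −= (-2)R3 → (0, 1, 0, 0)
  clear (2,3): R2 −= (3/2)R3 → (0, 0, 1, 0)

rank = 4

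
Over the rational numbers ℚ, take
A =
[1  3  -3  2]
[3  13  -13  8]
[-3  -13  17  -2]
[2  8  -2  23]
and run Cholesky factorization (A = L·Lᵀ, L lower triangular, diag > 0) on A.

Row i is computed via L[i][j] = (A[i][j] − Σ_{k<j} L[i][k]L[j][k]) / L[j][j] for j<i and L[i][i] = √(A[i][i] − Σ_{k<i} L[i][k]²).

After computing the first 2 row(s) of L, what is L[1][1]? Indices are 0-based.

L[1][1] = 2

Step 1: L[0][0] = √(1) = 1.
  L[1][0] = (3) / L[0][0] = 3.
Step 2: L[1][1] = √(4) = 2.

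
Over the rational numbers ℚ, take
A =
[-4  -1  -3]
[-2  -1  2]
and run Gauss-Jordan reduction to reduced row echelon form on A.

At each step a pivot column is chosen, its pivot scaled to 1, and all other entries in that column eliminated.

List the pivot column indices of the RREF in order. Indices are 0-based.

step 1: normalize row 0 (÷-4) = (1, 1/4, 3/4)
  row 1: subtract -2×row0 = (0, -1/2, 7/2)
step 2: normalize row 1 (÷-1/2) = (0, 1, -7)
  row 0: subtract 1/4×row1 = (1, 0, 5/2)

pivot columns: 0, 1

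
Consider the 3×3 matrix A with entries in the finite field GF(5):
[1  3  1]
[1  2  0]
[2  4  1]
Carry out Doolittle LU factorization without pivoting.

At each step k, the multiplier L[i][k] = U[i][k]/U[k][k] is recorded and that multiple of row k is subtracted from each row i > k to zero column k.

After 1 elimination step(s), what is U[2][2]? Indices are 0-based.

[col 0] pivot 1
  R1 -= 1*R0 → (0, 4, 4)  (L[1][0] := 1)
  R2 -= 2*R0 → (0, 3, 4)  (L[2][0] := 2)

U[2][2] = 4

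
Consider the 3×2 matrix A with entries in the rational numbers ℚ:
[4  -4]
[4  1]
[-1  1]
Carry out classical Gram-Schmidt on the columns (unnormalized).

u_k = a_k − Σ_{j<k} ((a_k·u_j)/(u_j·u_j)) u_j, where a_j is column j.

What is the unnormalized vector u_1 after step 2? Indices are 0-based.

Step 1: u_0 = a_0 = (4, 4, -1).
Step 2: u_1 = a_1 − (-13/33)·u_0 = (-80/33, 85/33, 20/33).

u_1 = (-80/33, 85/33, 20/33)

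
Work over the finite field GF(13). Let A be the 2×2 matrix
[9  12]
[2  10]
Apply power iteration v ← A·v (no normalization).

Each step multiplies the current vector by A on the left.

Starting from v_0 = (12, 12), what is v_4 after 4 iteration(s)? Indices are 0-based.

v_0 = (12, 12).
v_1 = A·v_0 = (5, 1).
v_2 = A·v_1 = (5, 7).
v_3 = A·v_2 = (12, 2).
v_4 = A·v_3 = (2, 5).

v_4 = (2, 5)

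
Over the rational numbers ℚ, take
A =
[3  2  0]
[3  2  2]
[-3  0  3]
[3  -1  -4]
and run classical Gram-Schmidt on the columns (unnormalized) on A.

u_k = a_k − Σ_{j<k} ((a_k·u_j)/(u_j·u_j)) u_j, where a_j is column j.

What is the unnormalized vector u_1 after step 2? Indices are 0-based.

u_1 = (5/4, 5/4, 3/4, -7/4)

Step 1: u_0 = a_0 = (3, 3, -3, 3).
Step 2: u_1 = a_1 − (1/4)·u_0 = (5/4, 5/4, 3/4, -7/4).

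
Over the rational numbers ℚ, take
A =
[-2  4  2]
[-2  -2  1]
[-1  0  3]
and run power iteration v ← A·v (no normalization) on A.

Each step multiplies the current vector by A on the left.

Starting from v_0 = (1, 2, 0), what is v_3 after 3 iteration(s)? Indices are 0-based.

v_3 = (54, 69, 11)

v_0 = (1, 2, 0).
v_1 = A·v_0 = (6, -6, -1).
v_2 = A·v_1 = (-38, -1, -9).
v_3 = A·v_2 = (54, 69, 11).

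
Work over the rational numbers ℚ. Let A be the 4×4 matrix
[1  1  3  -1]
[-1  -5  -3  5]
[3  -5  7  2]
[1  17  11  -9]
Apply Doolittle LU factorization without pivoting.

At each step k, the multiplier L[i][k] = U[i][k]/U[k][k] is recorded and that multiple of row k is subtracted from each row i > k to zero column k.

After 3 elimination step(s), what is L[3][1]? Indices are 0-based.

L[3][1] = -4

[col 0] pivot 1
  R1 -= -1*R0 → (0, -4, 0, 4)  (L[1][0] := -1)
  R2 -= 3*R0 → (0, -8, -2, 5)  (L[2][0] := 3)
  R3 -= 1*R0 → (0, 16, 8, -8)  (L[3][0] := 1)
[col 1] pivot -4
  R2 -= 2*R1 → (0, 0, -2, -3)  (L[2][1] := 2)
  R3 -= -4*R1 → (0, 0, 8, 8)  (L[3][1] := -4)
[col 2] pivot -2
  R3 -= -4*R2 → (0, 0, 0, -4)  (L[3][2] := -4)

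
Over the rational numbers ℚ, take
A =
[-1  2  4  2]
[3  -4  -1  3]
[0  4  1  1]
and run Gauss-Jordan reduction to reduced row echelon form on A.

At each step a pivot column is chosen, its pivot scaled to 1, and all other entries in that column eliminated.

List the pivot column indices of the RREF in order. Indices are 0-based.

[1] R0 /= -1  ⇒  (1, -2, -4, -2)
     R1 -= 3·R0  ⇒  (0, 2, 11, 9)
[2] R1 /= 2  ⇒  (0, 1, 11/2, 9/2)
     R0 -= -2·R1  ⇒  (1, 0, 7, 7)
     R2 -= 4·R1  ⇒  (0, 0, -21, -17)
[3] R2 /= -21  ⇒  (0, 0, 1, 17/21)
     R0 -= 7·R2  ⇒  (1, 0, 0, 4/3)
     R1 -= 11/2·R2  ⇒  (0, 1, 0, 1/21)

pivot columns: 0, 1, 2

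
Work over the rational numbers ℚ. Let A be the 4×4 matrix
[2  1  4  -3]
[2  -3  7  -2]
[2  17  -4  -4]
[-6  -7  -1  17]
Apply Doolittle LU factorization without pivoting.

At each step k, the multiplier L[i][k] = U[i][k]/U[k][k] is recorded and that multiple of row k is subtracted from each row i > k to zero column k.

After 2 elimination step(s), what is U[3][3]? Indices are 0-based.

U[3][3] = 7

k=0: U[0][0]=2
  eliminate (1,0): mult=1, new row 1: (0, -4, 3, 1); set L[1][0]=1
  eliminate (2,0): mult=1, new row 2: (0, 16, -8, -1); set L[2][0]=1
  eliminate (3,0): mult=-3, new row 3: (0, -4, 11, 8); set L[3][0]=-3
k=1: U[1][1]=-4
  eliminate (2,1): mult=-4, new row 2: (0, 0, 4, 3); set L[2][1]=-4
  eliminate (3,1): mult=1, new row 3: (0, 0, 8, 7); set L[3][1]=1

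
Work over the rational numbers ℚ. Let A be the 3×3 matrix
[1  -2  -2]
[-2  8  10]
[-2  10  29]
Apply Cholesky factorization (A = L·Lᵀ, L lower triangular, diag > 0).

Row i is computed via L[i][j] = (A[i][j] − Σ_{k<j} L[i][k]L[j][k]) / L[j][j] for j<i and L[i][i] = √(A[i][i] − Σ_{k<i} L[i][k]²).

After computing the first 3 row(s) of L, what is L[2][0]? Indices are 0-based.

L[2][0] = -2

Step 1: L[0][0] = √(1) = 1.
  L[1][0] = (-2) / L[0][0] = -2.
Step 2: L[1][1] = √(4) = 2.
  L[2][0] = (-2) / L[0][0] = -2.
  L[2][1] = (6) / L[1][1] = 3.
Step 3: L[2][2] = √(16) = 4.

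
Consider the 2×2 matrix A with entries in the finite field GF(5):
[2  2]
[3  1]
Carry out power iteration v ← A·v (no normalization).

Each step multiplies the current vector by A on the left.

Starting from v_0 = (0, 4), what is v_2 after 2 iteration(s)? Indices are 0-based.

v_0 = (0, 4).
v_1 = A·v_0 = (3, 4).
v_2 = A·v_1 = (4, 3).

v_2 = (4, 3)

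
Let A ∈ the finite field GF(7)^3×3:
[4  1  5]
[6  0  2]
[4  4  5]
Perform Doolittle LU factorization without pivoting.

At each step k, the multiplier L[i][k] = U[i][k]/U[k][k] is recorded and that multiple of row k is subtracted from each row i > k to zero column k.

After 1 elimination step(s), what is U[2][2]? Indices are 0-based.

k=0: U[0][0]=4
  eliminate (1,0): mult=5, new row 1: (0, 2, 5); set L[1][0]=5
  eliminate (2,0): mult=1, new row 2: (0, 3, 0); set L[2][0]=1

U[2][2] = 0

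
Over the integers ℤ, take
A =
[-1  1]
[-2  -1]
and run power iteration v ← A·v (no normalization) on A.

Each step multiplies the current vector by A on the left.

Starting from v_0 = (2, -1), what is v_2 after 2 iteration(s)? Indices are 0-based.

v_2 = (0, 9)

v_0 = (2, -1).
v_1 = A·v_0 = (-3, -3).
v_2 = A·v_1 = (0, 9).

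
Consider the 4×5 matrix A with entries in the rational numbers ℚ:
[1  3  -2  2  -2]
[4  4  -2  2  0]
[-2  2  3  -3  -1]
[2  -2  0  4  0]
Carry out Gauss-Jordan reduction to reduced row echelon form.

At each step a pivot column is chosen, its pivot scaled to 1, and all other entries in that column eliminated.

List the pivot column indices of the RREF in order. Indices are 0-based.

pivot columns: 0, 1, 2, 3

[1] R0 /= 1  ⇒  (1, 3, -2, 2, -2)
     R1 -= 4·R0  ⇒  (0, -8, 6, -6, 8)
     R2 -= -2·R0  ⇒  (0, 8, -1, 1, -5)
     R3 -= 2·R0  ⇒  (0, -8, 4, 0, 4)
[2] R1 /= -8  ⇒  (0, 1, -3/4, 3/4, -1)
     R0 -= 3·R1  ⇒  (1, 0, 1/4, -1/4, 1)
     R2 -= 8·R1  ⇒  (0, 0, 5, -5, 3)
     R3 -= -8·R1  ⇒  (0, 0, -2, 6, -4)
[3] R2 /= 5  ⇒  (0, 0, 1, -1, 3/5)
     R0 -= 1/4·R2  ⇒  (1, 0, 0, 0, 17/20)
     R1 -= -3/4·R2  ⇒  (0, 1, 0, 0, -11/20)
     R3 -= -2·R2  ⇒  (0, 0, 0, 4, -14/5)
[4] R3 /= 4  ⇒  (0, 0, 0, 1, -7/10)
     R2 -= -1·R3  ⇒  (0, 0, 1, 0, -1/10)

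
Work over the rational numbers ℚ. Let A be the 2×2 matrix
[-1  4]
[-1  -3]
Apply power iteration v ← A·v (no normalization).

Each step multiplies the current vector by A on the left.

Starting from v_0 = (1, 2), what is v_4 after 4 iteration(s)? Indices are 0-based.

v_4 = (-119, -70)

v_0 = (1, 2).
v_1 = A·v_0 = (7, -7).
v_2 = A·v_1 = (-35, 14).
v_3 = A·v_2 = (91, -7).
v_4 = A·v_3 = (-119, -70).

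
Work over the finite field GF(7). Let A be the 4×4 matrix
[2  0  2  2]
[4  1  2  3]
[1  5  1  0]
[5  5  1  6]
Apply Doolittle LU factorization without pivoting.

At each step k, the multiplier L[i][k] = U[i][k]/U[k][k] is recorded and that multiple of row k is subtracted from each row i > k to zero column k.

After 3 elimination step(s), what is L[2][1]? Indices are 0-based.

L[2][1] = 5

[col 0] pivot 2
  R1 -= 2*R0 → (0, 1, 5, 6)  (L[1][0] := 2)
  R2 -= 4*R0 → (0, 5, 0, 6)  (L[2][0] := 4)
  R3 -= 6*R0 → (0, 5, 3, 1)  (L[3][0] := 6)
[col 1] pivot 1
  R2 -= 5*R1 → (0, 0, 3, 4)  (L[2][1] := 5)
  R3 -= 5*R1 → (0, 0, 6, 6)  (L[3][1] := 5)
[col 2] pivot 3
  R3 -= 2*R2 → (0, 0, 0, 5)  (L[3][2] := 2)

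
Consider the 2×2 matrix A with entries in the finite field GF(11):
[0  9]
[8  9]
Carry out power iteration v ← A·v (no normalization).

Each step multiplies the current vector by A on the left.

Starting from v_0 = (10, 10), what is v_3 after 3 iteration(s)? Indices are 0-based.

v_3 = (10, 7)

v_0 = (10, 10).
v_1 = A·v_0 = (2, 5).
v_2 = A·v_1 = (1, 6).
v_3 = A·v_2 = (10, 7).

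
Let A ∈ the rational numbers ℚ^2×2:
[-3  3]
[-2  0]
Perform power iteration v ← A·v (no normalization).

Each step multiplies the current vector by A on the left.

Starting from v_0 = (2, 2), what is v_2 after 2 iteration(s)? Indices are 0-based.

v_2 = (-12, 0)

v_0 = (2, 2).
v_1 = A·v_0 = (0, -4).
v_2 = A·v_1 = (-12, 0).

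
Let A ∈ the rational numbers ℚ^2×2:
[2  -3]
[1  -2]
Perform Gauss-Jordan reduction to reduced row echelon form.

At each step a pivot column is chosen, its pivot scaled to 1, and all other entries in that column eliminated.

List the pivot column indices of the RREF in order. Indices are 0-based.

pivot columns: 0, 1

pivot(0,0)=2: scale R0 → (1, -3/2)
  clear (1,0): R1 −= (1)R0 → (0, -1/2)
pivot(1,1)=-1/2: scale R1 → (0, 1)
  clear (0,1): R0 −= (-3/2)R1 → (1, 0)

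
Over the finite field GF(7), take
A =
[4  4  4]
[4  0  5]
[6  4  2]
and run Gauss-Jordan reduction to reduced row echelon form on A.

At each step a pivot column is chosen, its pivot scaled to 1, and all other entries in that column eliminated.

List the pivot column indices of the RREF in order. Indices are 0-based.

[1] R0 /= 4  ⇒  (1, 1, 1)
     R1 -= 4·R0  ⇒  (0, 3, 1)
     R2 -= 6·R0  ⇒  (0, 5, 3)
[2] R1 /= 3  ⇒  (0, 1, 5)
     R0 -= 1·R1  ⇒  (1, 0, 3)
     R2 -= 5·R1  ⇒  (0, 0, 6)
[3] R2 /= 6  ⇒  (0, 0, 1)
     R0 -= 3·R2  ⇒  (1, 0, 0)
     R1 -= 5·R2  ⇒  (0, 1, 0)

pivot columns: 0, 1, 2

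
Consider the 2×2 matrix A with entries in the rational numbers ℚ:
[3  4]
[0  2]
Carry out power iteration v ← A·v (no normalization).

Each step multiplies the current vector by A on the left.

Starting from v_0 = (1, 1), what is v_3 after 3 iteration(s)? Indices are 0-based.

v_0 = (1, 1).
v_1 = A·v_0 = (7, 2).
v_2 = A·v_1 = (29, 4).
v_3 = A·v_2 = (103, 8).

v_3 = (103, 8)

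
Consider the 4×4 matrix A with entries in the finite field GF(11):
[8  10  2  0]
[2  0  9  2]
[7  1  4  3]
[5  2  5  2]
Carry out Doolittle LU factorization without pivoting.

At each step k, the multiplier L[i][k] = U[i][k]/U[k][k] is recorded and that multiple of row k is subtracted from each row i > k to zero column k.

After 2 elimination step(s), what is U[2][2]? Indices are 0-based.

U[2][2] = 10

[col 0] pivot 8
  R1 -= 3*R0 → (0, 3, 3, 2)  (L[1][0] := 3)
  R2 -= 5*R0 → (0, 6, 5, 3)  (L[2][0] := 5)
  R3 -= 2*R0 → (0, 4, 1, 2)  (L[3][0] := 2)
[col 1] pivot 3
  R2 -= 2*R1 → (0, 0, 10, 10)  (L[2][1] := 2)
  R3 -= 5*R1 → (0, 0, 8, 3)  (L[3][1] := 5)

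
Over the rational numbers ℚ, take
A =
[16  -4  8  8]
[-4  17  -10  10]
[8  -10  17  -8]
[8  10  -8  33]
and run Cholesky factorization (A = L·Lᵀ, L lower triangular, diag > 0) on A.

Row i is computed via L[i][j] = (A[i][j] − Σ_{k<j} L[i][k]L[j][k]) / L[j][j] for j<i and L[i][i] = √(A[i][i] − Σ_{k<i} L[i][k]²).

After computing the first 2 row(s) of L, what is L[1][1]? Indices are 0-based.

Step 1: L[0][0] = √(16) = 4.
  L[1][0] = (-4) / L[0][0] = -1.
Step 2: L[1][1] = √(16) = 4.

L[1][1] = 4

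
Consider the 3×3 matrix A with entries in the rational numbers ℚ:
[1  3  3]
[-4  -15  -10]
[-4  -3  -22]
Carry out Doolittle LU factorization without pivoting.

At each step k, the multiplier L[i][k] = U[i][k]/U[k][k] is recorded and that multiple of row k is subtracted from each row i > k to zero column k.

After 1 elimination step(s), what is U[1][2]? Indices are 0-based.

k=0: U[0][0]=1
  eliminate (1,0): mult=-4, new row 1: (0, -3, 2); set L[1][0]=-4
  eliminate (2,0): mult=-4, new row 2: (0, 9, -10); set L[2][0]=-4

U[1][2] = 2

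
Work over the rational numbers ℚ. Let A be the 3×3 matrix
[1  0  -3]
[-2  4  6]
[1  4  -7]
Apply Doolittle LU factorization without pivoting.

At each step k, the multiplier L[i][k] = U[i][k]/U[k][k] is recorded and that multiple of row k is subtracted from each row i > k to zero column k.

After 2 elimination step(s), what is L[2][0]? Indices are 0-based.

k=0: U[0][0]=1
  eliminate (1,0): mult=-2, new row 1: (0, 4, 0); set L[1][0]=-2
  eliminate (2,0): mult=1, new row 2: (0, 4, -4); set L[2][0]=1
k=1: U[1][1]=4
  eliminate (2,1): mult=1, new row 2: (0, 0, -4); set L[2][1]=1

L[2][0] = 1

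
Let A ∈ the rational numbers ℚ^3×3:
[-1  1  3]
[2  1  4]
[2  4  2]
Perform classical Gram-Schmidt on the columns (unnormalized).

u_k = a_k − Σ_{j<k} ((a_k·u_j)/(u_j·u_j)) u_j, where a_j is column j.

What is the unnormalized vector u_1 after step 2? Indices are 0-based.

u_1 = (2, -1, 2)

Step 1: u_0 = a_0 = (-1, 2, 2).
Step 2: u_1 = a_1 − (1)·u_0 = (2, -1, 2).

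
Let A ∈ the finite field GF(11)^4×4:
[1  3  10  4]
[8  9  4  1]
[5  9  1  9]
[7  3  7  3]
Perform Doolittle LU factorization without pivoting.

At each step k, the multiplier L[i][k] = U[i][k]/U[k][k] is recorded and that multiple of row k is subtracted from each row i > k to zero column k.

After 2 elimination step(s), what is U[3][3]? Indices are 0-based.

U[3][3] = 10

k=0: U[0][0]=1
  eliminate (1,0): mult=8, new row 1: (0, 7, 1, 2); set L[1][0]=8
  eliminate (2,0): mult=5, new row 2: (0, 5, 6, 0); set L[2][0]=5
  eliminate (3,0): mult=7, new row 3: (0, 4, 3, 8); set L[3][0]=7
k=1: U[1][1]=7
  eliminate (2,1): mult=7, new row 2: (0, 0, 10, 8); set L[2][1]=7
  eliminate (3,1): mult=10, new row 3: (0, 0, 4, 10); set L[3][1]=10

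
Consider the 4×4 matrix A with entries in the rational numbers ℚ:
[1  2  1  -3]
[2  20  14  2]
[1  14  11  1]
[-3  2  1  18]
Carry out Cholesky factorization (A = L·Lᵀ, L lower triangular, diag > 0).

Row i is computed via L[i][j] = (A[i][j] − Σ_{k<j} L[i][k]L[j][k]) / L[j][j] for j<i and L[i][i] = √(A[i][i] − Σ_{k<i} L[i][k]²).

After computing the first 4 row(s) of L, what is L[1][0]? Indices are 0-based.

Step 1: L[0][0] = √(1) = 1.
  L[1][0] = (2) / L[0][0] = 2.
Step 2: L[1][1] = √(16) = 4.
  L[2][0] = (1) / L[0][0] = 1.
  L[2][1] = (12) / L[1][1] = 3.
Step 3: L[2][2] = √(1) = 1.
  L[3][0] = (-3) / L[0][0] = -3.
  L[3][1] = (8) / L[1][1] = 2.
  L[3][2] = (-2) / L[2][2] = -2.
Step 4: L[3][3] = √(1) = 1.

L[1][0] = 2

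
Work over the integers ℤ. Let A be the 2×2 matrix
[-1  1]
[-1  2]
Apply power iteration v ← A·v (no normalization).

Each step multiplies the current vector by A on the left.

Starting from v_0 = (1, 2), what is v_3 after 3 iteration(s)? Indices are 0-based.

v_3 = (3, 8)

v_0 = (1, 2).
v_1 = A·v_0 = (1, 3).
v_2 = A·v_1 = (2, 5).
v_3 = A·v_2 = (3, 8).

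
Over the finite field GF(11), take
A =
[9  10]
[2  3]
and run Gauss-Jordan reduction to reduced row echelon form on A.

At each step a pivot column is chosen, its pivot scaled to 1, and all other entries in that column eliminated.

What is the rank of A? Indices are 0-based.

pivot(0,0)=9: scale R0 → (1, 6)
  clear (1,0): R1 −= (2)R0 → (0, 2)
pivot(1,1)=2: scale R1 → (0, 1)
  clear (0,1): R0 −= (6)R1 → (1, 0)

rank = 2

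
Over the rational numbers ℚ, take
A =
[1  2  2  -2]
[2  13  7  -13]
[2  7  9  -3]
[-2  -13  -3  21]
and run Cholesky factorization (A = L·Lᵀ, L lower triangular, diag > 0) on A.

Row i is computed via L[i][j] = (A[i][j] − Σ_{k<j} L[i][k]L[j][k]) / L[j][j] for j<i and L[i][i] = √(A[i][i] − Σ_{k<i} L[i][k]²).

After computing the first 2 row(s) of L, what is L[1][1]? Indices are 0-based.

L[1][1] = 3

Step 1: L[0][0] = √(1) = 1.
  L[1][0] = (2) / L[0][0] = 2.
Step 2: L[1][1] = √(9) = 3.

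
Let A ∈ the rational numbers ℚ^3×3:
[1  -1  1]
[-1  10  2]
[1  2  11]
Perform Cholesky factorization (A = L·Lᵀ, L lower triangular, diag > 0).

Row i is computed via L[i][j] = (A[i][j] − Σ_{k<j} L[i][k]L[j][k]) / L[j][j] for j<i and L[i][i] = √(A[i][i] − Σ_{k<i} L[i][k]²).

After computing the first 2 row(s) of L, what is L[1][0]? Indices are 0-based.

Step 1: L[0][0] = √(1) = 1.
  L[1][0] = (-1) / L[0][0] = -1.
Step 2: L[1][1] = √(9) = 3.

L[1][0] = -1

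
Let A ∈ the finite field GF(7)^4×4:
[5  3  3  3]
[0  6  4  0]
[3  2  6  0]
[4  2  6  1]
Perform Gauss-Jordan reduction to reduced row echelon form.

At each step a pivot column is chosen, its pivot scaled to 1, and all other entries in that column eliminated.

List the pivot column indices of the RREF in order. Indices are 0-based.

pivot columns: 0, 1, 2, 3

step 1: normalize row 0 (÷5) = (1, 2, 2, 2)
  row 2: subtract 3×row0 = (0, 3, 0, 1)
  row 3: subtract 4×row0 = (0, 1, 5, 0)
step 2: normalize row 1 (÷6) = (0, 1, 3, 0)
  row 0: subtract 2×row1 = (1, 0, 3, 2)
  row 2: subtract 3×row1 = (0, 0, 5, 1)
  row 3: subtract 1×row1 = (0, 0, 2, 0)
step 3: normalize row 2 (÷5) = (0, 0, 1, 3)
  row 0: subtract 3×row2 = (1, 0, 0, 0)
  row 1: subtract 3×row2 = (0, 1, 0, 5)
  row 3: subtract 2×row2 = (0, 0, 0, 1)
step 4: normalize row 3 (÷1) = (0, 0, 0, 1)
  row 1: subtract 5×row3 = (0, 1, 0, 0)
  row 2: subtract 3×row3 = (0, 0, 1, 0)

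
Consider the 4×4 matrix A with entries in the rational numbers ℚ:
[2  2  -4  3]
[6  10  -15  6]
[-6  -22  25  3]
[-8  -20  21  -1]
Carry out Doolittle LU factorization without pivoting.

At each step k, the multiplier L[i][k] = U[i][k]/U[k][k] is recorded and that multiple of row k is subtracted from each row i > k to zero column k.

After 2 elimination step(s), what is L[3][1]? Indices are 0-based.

L[3][1] = -3

[col 0] pivot 2
  R1 -= 3*R0 → (0, 4, -3, -3)  (L[1][0] := 3)
  R2 -= -3*R0 → (0, -16, 13, 12)  (L[2][0] := -3)
  R3 -= -4*R0 → (0, -12, 5, 11)  (L[3][0] := -4)
[col 1] pivot 4
  R2 -= -4*R1 → (0, 0, 1, 0)  (L[2][1] := -4)
  R3 -= -3*R1 → (0, 0, -4, 2)  (L[3][1] := -3)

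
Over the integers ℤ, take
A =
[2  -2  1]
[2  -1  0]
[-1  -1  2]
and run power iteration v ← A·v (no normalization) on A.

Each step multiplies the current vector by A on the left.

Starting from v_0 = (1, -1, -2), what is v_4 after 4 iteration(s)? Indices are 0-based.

v_0 = (1, -1, -2).
v_1 = A·v_0 = (2, 3, -4).
v_2 = A·v_1 = (-6, 1, -13).
v_3 = A·v_2 = (-27, -13, -21).
v_4 = A·v_3 = (-49, -41, -2).

v_4 = (-49, -41, -2)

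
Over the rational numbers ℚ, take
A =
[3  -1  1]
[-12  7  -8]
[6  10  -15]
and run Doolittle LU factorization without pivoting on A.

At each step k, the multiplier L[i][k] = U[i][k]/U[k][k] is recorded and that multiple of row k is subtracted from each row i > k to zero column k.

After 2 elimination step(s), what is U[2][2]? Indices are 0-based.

U[2][2] = -1

k=0: U[0][0]=3
  eliminate (1,0): mult=-4, new row 1: (0, 3, -4); set L[1][0]=-4
  eliminate (2,0): mult=2, new row 2: (0, 12, -17); set L[2][0]=2
k=1: U[1][1]=3
  eliminate (2,1): mult=4, new row 2: (0, 0, -1); set L[2][1]=4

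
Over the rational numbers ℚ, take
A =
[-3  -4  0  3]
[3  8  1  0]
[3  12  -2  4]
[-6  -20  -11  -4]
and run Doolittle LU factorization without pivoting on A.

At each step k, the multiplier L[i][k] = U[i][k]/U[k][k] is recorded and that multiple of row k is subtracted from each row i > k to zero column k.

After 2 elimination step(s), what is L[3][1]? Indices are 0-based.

L[3][1] = -3

k=0: U[0][0]=-3
  eliminate (1,0): mult=-1, new row 1: (0, 4, 1, 3); set L[1][0]=-1
  eliminate (2,0): mult=-1, new row 2: (0, 8, -2, 7); set L[2][0]=-1
  eliminate (3,0): mult=2, new row 3: (0, -12, -11, -10); set L[3][0]=2
k=1: U[1][1]=4
  eliminate (2,1): mult=2, new row 2: (0, 0, -4, 1); set L[2][1]=2
  eliminate (3,1): mult=-3, new row 3: (0, 0, -8, -1); set L[3][1]=-3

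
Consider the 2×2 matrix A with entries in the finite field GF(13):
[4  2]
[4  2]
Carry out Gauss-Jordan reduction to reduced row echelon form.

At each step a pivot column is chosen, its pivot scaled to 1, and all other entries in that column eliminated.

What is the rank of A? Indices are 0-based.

rank = 1

step 1: normalize row 0 (÷4) = (1, 7)
  row 1: subtract 4×row0 = (0, 0)
skip col 1 (zero from row 1)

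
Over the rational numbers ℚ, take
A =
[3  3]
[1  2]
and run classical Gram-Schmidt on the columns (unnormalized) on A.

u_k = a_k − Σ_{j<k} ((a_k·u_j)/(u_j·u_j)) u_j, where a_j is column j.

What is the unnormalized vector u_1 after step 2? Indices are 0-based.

u_1 = (-3/10, 9/10)

Step 1: u_0 = a_0 = (3, 1).
Step 2: u_1 = a_1 − (11/10)·u_0 = (-3/10, 9/10).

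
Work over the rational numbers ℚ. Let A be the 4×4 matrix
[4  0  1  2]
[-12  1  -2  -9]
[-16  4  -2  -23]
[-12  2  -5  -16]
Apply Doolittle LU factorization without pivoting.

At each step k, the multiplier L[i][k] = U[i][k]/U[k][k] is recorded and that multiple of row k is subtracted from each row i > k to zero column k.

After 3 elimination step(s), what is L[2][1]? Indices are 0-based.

L[2][1] = 4

k=0: U[0][0]=4
  eliminate (1,0): mult=-3, new row 1: (0, 1, 1, -3); set L[1][0]=-3
  eliminate (2,0): mult=-4, new row 2: (0, 4, 2, -15); set L[2][0]=-4
  eliminate (3,0): mult=-3, new row 3: (0, 2, -2, -10); set L[3][0]=-3
k=1: U[1][1]=1
  eliminate (2,1): mult=4, new row 2: (0, 0, -2, -3); set L[2][1]=4
  eliminate (3,1): mult=2, new row 3: (0, 0, -4, -4); set L[3][1]=2
k=2: U[2][2]=-2
  eliminate (3,2): mult=2, new row 3: (0, 0, 0, 2); set L[3][2]=2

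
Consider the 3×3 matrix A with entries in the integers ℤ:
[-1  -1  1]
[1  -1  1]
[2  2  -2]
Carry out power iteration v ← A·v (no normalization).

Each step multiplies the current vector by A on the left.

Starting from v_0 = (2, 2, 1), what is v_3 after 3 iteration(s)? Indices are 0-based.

v_0 = (2, 2, 1).
v_1 = A·v_0 = (-3, 1, 6).
v_2 = A·v_1 = (8, 2, -16).
v_3 = A·v_2 = (-26, -10, 52).

v_3 = (-26, -10, 52)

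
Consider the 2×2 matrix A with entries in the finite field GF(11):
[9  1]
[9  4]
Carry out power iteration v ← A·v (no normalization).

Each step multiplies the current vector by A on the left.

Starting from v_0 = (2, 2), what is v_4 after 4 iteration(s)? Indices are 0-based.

v_4 = (1, 6)

v_0 = (2, 2).
v_1 = A·v_0 = (9, 4).
v_2 = A·v_1 = (8, 9).
v_3 = A·v_2 = (4, 9).
v_4 = A·v_3 = (1, 6).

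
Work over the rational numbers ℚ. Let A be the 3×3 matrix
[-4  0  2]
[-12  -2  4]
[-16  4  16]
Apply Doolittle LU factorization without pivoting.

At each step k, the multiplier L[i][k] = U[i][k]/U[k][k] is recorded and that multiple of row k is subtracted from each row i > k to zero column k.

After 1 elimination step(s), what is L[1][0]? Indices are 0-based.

L[1][0] = 3

[col 0] pivot -4
  R1 -= 3*R0 → (0, -2, -2)  (L[1][0] := 3)
  R2 -= 4*R0 → (0, 4, 8)  (L[2][0] := 4)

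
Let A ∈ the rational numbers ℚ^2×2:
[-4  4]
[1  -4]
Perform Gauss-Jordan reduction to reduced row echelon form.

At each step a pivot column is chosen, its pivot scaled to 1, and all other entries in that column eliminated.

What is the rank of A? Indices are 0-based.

rank = 2

[1] R0 /= -4  ⇒  (1, -1)
     R1 -= 1·R0  ⇒  (0, -3)
[2] R1 /= -3  ⇒  (0, 1)
     R0 -= -1·R1  ⇒  (1, 0)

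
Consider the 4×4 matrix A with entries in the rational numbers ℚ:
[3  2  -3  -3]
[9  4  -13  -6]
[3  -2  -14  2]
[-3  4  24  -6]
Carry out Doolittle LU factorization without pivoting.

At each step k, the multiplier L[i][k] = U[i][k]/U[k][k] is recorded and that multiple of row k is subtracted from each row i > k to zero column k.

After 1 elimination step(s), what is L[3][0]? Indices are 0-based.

[col 0] pivot 3
  R1 -= 3*R0 → (0, -2, -4, 3)  (L[1][0] := 3)
  R2 -= 1*R0 → (0, -4, -11, 5)  (L[2][0] := 1)
  R3 -= -1*R0 → (0, 6, 21, -9)  (L[3][0] := -1)

L[3][0] = -1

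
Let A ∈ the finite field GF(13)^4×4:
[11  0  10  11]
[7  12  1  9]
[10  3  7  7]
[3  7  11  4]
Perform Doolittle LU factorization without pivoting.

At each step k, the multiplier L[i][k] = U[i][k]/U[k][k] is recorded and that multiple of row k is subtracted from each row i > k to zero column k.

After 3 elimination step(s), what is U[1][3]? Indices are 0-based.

U[1][3] = 2

Step 1: pivot at (0,0) is 11.
  row1 ← row1 − (3)·row0  ⇒  L[1][0]=3, U row1=(0, 12, 10, 2)
  row2 ← row2 − (8)·row0  ⇒  L[2][0]=8, U row2=(0, 3, 5, 10)
  row3 ← row3 − (5)·row0  ⇒  L[3][0]=5, U row3=(0, 7, 0, 1)
Step 2: pivot at (1,1) is 12.
  row2 ← row2 − (10)·row1  ⇒  L[2][1]=10, U row2=(0, 0, 9, 3)
  row3 ← row3 − (6)·row1  ⇒  L[3][1]=6, U row3=(0, 0, 5, 2)
Step 3: pivot at (2,2) is 9.
  row3 ← row3 − (2)·row2  ⇒  L[3][2]=2, U row3=(0, 0, 0, 9)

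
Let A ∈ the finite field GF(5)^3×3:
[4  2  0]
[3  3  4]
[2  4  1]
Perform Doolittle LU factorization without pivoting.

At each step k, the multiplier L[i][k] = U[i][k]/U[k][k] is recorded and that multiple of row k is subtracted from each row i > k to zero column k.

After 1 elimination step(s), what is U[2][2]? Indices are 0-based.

[col 0] pivot 4
  R1 -= 2*R0 → (0, 4, 4)  (L[1][0] := 2)
  R2 -= 3*R0 → (0, 3, 1)  (L[2][0] := 3)

U[2][2] = 1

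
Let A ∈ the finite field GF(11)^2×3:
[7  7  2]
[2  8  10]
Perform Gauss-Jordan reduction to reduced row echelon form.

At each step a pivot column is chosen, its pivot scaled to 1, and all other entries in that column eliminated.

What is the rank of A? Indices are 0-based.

rank = 2

pivot(0,0)=7: scale R0 → (1, 1, 5)
  clear (1,0): R1 −= (2)R0 → (0, 6, 0)
pivot(1,1)=6: scale R1 → (0, 1, 0)
  clear (0,1): R0 −= (1)R1 → (1, 0, 5)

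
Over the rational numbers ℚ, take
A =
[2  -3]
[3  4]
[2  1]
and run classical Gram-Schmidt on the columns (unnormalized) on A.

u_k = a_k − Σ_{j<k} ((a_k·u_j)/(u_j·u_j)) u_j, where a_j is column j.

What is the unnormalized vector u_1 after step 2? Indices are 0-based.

u_1 = (-67/17, 44/17, 1/17)

Step 1: u_0 = a_0 = (2, 3, 2).
Step 2: u_1 = a_1 − (8/17)·u_0 = (-67/17, 44/17, 1/17).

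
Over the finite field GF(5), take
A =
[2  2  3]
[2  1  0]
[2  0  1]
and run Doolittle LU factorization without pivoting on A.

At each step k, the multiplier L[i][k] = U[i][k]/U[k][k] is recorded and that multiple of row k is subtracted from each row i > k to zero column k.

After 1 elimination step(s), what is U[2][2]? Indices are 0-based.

U[2][2] = 3

k=0: U[0][0]=2
  eliminate (1,0): mult=1, new row 1: (0, 4, 2); set L[1][0]=1
  eliminate (2,0): mult=1, new row 2: (0, 3, 3); set L[2][0]=1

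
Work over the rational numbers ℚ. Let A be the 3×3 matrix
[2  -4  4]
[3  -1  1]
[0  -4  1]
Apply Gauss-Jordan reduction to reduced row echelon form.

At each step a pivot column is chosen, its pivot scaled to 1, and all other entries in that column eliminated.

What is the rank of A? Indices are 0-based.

step 1: normalize row 0 (÷2) = (1, -2, 2)
  row 1: subtract 3×row0 = (0, 5, -5)
step 2: normalize row 1 (÷5) = (0, 1, -1)
  row 0: subtract -2×row1 = (1, 0, 0)
  row 2: subtract -4×row1 = (0, 0, -3)
step 3: normalize row 2 (÷-3) = (0, 0, 1)
  row 1: subtract -1×row2 = (0, 1, 0)

rank = 3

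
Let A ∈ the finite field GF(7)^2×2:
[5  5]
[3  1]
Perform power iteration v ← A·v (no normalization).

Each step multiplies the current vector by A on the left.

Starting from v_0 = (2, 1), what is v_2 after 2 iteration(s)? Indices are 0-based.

v_0 = (2, 1).
v_1 = A·v_0 = (1, 0).
v_2 = A·v_1 = (5, 3).

v_2 = (5, 3)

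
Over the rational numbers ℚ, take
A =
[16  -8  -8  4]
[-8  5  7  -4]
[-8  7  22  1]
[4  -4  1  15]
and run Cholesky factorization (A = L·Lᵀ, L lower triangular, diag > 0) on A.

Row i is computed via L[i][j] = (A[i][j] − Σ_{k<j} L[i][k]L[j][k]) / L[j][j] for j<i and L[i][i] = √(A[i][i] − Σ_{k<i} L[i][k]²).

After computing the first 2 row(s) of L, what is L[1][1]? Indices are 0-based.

Step 1: L[0][0] = √(16) = 4.
  L[1][0] = (-8) / L[0][0] = -2.
Step 2: L[1][1] = √(1) = 1.

L[1][1] = 1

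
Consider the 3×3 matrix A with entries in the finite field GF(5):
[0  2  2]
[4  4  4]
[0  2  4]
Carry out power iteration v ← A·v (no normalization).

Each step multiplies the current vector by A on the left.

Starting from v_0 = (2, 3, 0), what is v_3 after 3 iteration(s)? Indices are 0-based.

v_0 = (2, 3, 0).
v_1 = A·v_0 = (1, 0, 1).
v_2 = A·v_1 = (2, 3, 4).
v_3 = A·v_2 = (4, 1, 2).

v_3 = (4, 1, 2)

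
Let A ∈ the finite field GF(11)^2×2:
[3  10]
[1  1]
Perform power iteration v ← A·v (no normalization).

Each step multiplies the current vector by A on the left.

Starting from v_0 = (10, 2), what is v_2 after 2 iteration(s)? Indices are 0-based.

v_0 = (10, 2).
v_1 = A·v_0 = (6, 1).
v_2 = A·v_1 = (6, 7).

v_2 = (6, 7)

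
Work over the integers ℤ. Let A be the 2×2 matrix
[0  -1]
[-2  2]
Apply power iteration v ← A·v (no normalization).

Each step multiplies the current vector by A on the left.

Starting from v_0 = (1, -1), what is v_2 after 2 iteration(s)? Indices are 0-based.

v_0 = (1, -1).
v_1 = A·v_0 = (1, -4).
v_2 = A·v_1 = (4, -10).

v_2 = (4, -10)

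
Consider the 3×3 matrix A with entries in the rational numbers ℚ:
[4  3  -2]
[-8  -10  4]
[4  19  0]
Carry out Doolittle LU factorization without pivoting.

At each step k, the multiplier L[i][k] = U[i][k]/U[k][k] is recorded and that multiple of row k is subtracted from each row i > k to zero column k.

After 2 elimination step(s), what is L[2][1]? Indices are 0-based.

[col 0] pivot 4
  R1 -= -2*R0 → (0, -4, 0)  (L[1][0] := -2)
  R2 -= 1*R0 → (0, 16, 2)  (L[2][0] := 1)
[col 1] pivot -4
  R2 -= -4*R1 → (0, 0, 2)  (L[2][1] := -4)

L[2][1] = -4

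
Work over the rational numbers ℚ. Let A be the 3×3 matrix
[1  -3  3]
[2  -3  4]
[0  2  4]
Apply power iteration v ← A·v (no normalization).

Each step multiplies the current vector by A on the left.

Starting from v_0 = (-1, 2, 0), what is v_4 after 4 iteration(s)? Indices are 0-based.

v_0 = (-1, 2, 0).
v_1 = A·v_0 = (-7, -8, 4).
v_2 = A·v_1 = (29, 26, 0).
v_3 = A·v_2 = (-49, -20, 52).
v_4 = A·v_3 = (167, 170, 168).

v_4 = (167, 170, 168)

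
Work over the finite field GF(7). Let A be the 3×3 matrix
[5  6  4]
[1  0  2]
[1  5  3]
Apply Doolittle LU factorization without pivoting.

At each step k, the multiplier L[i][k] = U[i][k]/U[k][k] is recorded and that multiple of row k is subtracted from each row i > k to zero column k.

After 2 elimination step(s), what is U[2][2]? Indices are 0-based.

Step 1: pivot at (0,0) is 5.
  row1 ← row1 − (3)·row0  ⇒  L[1][0]=3, U row1=(0, 3, 4)
  row2 ← row2 − (3)·row0  ⇒  L[2][0]=3, U row2=(0, 1, 5)
Step 2: pivot at (1,1) is 3.
  row2 ← row2 − (5)·row1  ⇒  L[2][1]=5, U row2=(0, 0, 6)

U[2][2] = 6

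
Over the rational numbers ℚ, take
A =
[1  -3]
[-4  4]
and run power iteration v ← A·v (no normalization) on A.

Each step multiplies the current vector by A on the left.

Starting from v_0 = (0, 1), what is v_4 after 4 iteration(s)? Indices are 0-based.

v_0 = (0, 1).
v_1 = A·v_0 = (-3, 4).
v_2 = A·v_1 = (-15, 28).
v_3 = A·v_2 = (-99, 172).
v_4 = A·v_3 = (-615, 1084).

v_4 = (-615, 1084)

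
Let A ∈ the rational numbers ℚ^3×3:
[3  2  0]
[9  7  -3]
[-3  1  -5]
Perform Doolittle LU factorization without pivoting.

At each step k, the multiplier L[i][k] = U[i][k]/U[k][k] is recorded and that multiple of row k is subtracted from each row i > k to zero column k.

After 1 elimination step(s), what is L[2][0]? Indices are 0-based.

[col 0] pivot 3
  R1 -= 3*R0 → (0, 1, -3)  (L[1][0] := 3)
  R2 -= -1*R0 → (0, 3, -5)  (L[2][0] := -1)

L[2][0] = -1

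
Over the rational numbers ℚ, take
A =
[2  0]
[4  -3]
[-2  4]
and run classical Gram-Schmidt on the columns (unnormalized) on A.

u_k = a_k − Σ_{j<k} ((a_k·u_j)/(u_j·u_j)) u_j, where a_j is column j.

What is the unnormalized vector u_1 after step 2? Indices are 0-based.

u_1 = (5/3, 1/3, 7/3)

Step 1: u_0 = a_0 = (2, 4, -2).
Step 2: u_1 = a_1 − (-5/6)·u_0 = (5/3, 1/3, 7/3).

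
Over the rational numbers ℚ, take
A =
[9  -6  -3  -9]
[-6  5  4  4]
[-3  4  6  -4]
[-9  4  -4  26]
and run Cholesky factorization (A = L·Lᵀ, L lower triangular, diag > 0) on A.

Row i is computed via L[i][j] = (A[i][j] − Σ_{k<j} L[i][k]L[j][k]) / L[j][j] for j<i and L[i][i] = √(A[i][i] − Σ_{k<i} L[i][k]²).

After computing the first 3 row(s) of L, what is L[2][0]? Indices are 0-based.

Step 1: L[0][0] = √(9) = 3.
  L[1][0] = (-6) / L[0][0] = -2.
Step 2: L[1][1] = √(1) = 1.
  L[2][0] = (-3) / L[0][0] = -1.
  L[2][1] = (2) / L[1][1] = 2.
Step 3: L[2][2] = √(1) = 1.

L[2][0] = -1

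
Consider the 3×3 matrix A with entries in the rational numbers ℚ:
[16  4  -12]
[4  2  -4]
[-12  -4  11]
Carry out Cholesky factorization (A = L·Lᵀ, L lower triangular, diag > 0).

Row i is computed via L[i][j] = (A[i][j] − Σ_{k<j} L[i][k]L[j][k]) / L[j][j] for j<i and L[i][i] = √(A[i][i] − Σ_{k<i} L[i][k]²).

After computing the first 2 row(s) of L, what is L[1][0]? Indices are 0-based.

Step 1: L[0][0] = √(16) = 4.
  L[1][0] = (4) / L[0][0] = 1.
Step 2: L[1][1] = √(1) = 1.

L[1][0] = 1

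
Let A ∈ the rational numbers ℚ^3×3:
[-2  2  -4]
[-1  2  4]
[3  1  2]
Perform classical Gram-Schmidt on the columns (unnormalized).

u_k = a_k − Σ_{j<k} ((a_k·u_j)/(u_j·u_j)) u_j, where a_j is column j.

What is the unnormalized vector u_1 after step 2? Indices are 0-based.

Step 1: u_0 = a_0 = (-2, -1, 3).
Step 2: u_1 = a_1 − (-3/14)·u_0 = (11/7, 25/14, 23/14).

u_1 = (11/7, 25/14, 23/14)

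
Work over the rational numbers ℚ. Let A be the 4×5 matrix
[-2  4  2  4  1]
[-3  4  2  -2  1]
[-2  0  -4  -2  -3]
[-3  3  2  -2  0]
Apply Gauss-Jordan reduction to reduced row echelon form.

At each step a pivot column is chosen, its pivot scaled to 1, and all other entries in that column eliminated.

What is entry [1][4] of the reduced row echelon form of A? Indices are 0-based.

M[1][4] = 1

step 1: normalize row 0 (÷-2) = (1, -2, -1, -2, -1/2)
  row 1: subtract -3×row0 = (0, -2, -1, -8, -1/2)
  row 2: subtract -2×row0 = (0, -4, -6, -6, -4)
  row 3: subtract -3×row0 = (0, -3, -1, -8, -3/2)
step 2: normalize row 1 (÷-2) = (0, 1, 1/2, 4, 1/4)
  row 0: subtract -2×row1 = (1, 0, 0, 6, 0)
  row 2: subtract -4×row1 = (0, 0, -4, 10, -3)
  row 3: subtract -3×row1 = (0, 0, 1/2, 4, -3/4)
step 3: normalize row 2 (÷-4) = (0, 0, 1, -5/2, 3/4)
  row 1: subtract 1/2×row2 = (0, 1, 0, 21/4, -1/8)
  row 3: subtract 1/2×row2 = (0, 0, 0, 21/4, -9/8)
step 4: normalize row 3 (÷21/4) = (0, 0, 0, 1, -3/14)
  row 0: subtract 6×row3 = (1, 0, 0, 0, 9/7)
  row 1: subtract 21/4×row3 = (0, 1, 0, 0, 1)
  row 2: subtract -5/2×row3 = (0, 0, 1, 0, 3/14)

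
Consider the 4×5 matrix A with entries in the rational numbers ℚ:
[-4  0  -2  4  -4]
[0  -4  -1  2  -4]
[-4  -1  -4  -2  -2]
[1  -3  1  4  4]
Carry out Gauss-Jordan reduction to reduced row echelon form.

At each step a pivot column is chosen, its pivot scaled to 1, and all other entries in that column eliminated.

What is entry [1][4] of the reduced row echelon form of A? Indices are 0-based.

M[1][4] = -35/4

[1] R0 /= -4  ⇒  (1, 0, 1/2, -1, 1)
     R2 -= -4·R0  ⇒  (0, -1, -2, -6, 2)
     R3 -= 1·R0  ⇒  (0, -3, 1/2, 5, 3)
[2] R1 /= -4  ⇒  (0, 1, 1/4, -1/2, 1)
     R2 -= -1·R1  ⇒  (0, 0, -7/4, -13/2, 3)
     R3 -= -3·R1  ⇒  (0, 0, 5/4, 7/2, 6)
[3] R2 /= -7/4  ⇒  (0, 0, 1, 26/7, -12/7)
     R0 -= 1/2·R2  ⇒  (1, 0, 0, -20/7, 13/7)
     R1 -= 1/4·R2  ⇒  (0, 1, 0, -10/7, 10/7)
     R3 -= 5/4·R2  ⇒  (0, 0, 0, -8/7, 57/7)
[4] R3 /= -8/7  ⇒  (0, 0, 0, 1, -57/8)
     R0 -= -20/7·R3  ⇒  (1, 0, 0, 0, -37/2)
     R1 -= -10/7·R3  ⇒  (0, 1, 0, 0, -35/4)
     R2 -= 26/7·R3  ⇒  (0, 0, 1, 0, 99/4)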